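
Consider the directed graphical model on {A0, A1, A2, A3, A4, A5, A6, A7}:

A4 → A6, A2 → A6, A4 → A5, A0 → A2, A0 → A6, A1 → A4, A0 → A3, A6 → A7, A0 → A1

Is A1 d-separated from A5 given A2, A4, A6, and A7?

Yes

We examine all 3 paths between A1 and A5:
  1. A1 ← A0 → A6 ← A4 → A5 — A0:fork[open]; A6:collider[open]; A4:fork[blocks] ⇒ blocked
  2. A1 ← A0 → A2 → A6 ← A4 → A5 — A0:fork[open]; A2:chain[blocks]; A6:collider[open]; A4:fork[blocks] ⇒ blocked
  3. A1 → A4 → A5 — A4:chain[blocks] ⇒ blocked
Every path is blocked, so A1 and A5 are d-separated given {A2, A4, A6, A7}.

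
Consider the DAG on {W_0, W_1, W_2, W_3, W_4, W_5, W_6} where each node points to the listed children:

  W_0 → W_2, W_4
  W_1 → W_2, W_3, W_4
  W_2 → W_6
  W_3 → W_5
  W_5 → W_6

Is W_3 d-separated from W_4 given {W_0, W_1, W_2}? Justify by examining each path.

Enumerating the 4 paths from W_3 to W_4 and testing each for blocking by {W_0, W_1, W_2}:
Path 1: W_3 ← W_1 → W_2 ← W_0 → W_4
  W_1 is a fork here and W_1 is conditioned on, so the path is blocked at W_1.
Path 2: W_3 ← W_1 → W_4
  W_1 is a fork here and W_1 is conditioned on, so the path is blocked at W_1.
Path 3: W_3 → W_5 → W_6 ← W_2 ← W_1 → W_4
  W_6 is a collider here and neither W_6 nor any of its descendants is conditioned on, so the collider stays closed — the path is blocked at W_6.
Path 4: W_3 → W_5 → W_6 ← W_2 ← W_0 → W_4
  W_6 is a collider here and neither W_6 nor any of its descendants is conditioned on, so the collider stays closed — the path is blocked at W_6.
Every path is blocked, so W_3 and W_4 are d-separated given {W_0, W_1, W_2}.

Yes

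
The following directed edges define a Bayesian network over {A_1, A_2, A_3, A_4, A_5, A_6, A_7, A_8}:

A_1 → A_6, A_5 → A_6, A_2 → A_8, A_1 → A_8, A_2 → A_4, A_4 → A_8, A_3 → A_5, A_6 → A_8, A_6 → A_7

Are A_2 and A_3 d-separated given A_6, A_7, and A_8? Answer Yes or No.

There are 4 undirected paths between A_2 and A_3; checking each against the conditioning set {A_6, A_7, A_8}:
Path 1: A_2 → A_4 → A_8 ← A_6 ← A_5 ← A_3
  A_6 is a chain here and A_6 is conditioned on, so the path is blocked at A_6.
Path 2: A_2 → A_4 → A_8 ← A_1 → A_6 ← A_5 ← A_3
  A_4 is a chain and A_4 is not conditioned on; A_8 is a collider and A_8 is conditioned on, which opens it; A_1 is a fork and A_1 is not conditioned on; A_6 is a collider and A_6 is conditioned on, which opens it; A_5 is a chain and A_5 is not conditioned on — no node blocks this path, so it is active.
Path 3: A_2 → A_8 ← A_6 ← A_5 ← A_3
  A_6 is a chain here and A_6 is conditioned on, so the path is blocked at A_6.
Path 4: A_2 → A_8 ← A_1 → A_6 ← A_5 ← A_3
  A_8 is a collider and A_8 is conditioned on, which opens it; A_1 is a fork and A_1 is not conditioned on; A_6 is a collider and A_6 is conditioned on, which opens it; A_5 is a chain and A_5 is not conditioned on — no node blocks this path, so it is active.
Since the path A_2 → A_4 → A_8 ← A_1 → A_6 ← A_5 ← A_3 is active, A_2 and A_3 are not d-separated given {A_6, A_7, A_8}.

No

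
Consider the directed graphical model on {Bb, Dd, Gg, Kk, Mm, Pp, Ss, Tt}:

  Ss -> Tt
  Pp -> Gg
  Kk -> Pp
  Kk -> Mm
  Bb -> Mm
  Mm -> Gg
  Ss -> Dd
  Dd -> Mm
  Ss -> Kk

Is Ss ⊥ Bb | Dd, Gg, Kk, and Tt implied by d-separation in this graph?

3 paths connect Ss and Bb; each must be blocked for d-separation to hold:
  1. Ss → Dd → Mm ← Bb — Dd:chain[blocks]; Mm:collider[open] ⇒ blocked
  2. Ss → Kk → Pp → Gg ← Mm ← Bb — Kk:chain[blocks]; Pp:chain[open]; Gg:collider[open]; Mm:chain[open] ⇒ blocked
  3. Ss → Kk → Mm ← Bb — Kk:chain[blocks]; Mm:collider[open] ⇒ blocked
Every path is blocked, so Ss and Bb are d-separated given {Dd, Gg, Kk, Tt}.

Yes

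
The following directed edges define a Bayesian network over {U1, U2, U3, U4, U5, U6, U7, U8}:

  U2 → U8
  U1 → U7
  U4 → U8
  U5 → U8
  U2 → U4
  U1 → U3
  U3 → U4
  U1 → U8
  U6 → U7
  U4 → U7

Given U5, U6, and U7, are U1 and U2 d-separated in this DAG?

No

There are 6 undirected paths between U1 and U2; checking each against the conditioning set {U5, U6, U7}:
Path 1: U1 → U3 → U4 ← U2
  U3 is a chain and U3 is not conditioned on; U4 is a collider and its descendant U7 is conditioned on, which opens it — no node blocks this path, so it is active.
Path 2: U1 → U3 → U4 → U8 ← U2
  U8 is a collider here and neither U8 nor any of its descendants is conditioned on, so the collider stays closed — the path is blocked at U8.
Path 3: U1 → U8 ← U2
  U8 is a collider here and neither U8 nor any of its descendants is conditioned on, so the collider stays closed — the path is blocked at U8.
Path 4: U1 → U8 ← U4 ← U2
  U8 is a collider here and neither U8 nor any of its descendants is conditioned on, so the collider stays closed — the path is blocked at U8.
Path 5: U1 → U7 ← U4 ← U2
  U7 is a collider and U7 is conditioned on, which opens it; U4 is a chain and U4 is not conditioned on — no node blocks this path, so it is active.
Path 6: U1 → U7 ← U4 → U8 ← U2
  U8 is a collider here and neither U8 nor any of its descendants is conditioned on, so the collider stays closed — the path is blocked at U8.
At least one path is unblocked, so d-separation fails.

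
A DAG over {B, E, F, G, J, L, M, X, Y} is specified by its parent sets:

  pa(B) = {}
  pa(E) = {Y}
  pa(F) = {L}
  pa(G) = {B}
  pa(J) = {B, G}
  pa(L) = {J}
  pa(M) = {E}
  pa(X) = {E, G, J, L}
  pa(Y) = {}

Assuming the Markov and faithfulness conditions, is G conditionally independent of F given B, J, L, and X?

Yes

There are 6 undirected paths between G and F; checking each against the conditioning set {B, J, L, X}:
Path 1: G ← B → J → L → F
  B is a fork here and B is conditioned on, so the path is blocked at B.
Path 2: G ← B → J → X ← L → F
  B is a fork here and B is conditioned on, so the path is blocked at B.
Path 3: G → X ← L → F
  L is a fork here and L is conditioned on, so the path is blocked at L.
Path 4: G → X ← J → L → F
  J is a fork here and J is conditioned on, so the path is blocked at J.
Path 5: G → J → L → F
  J is a chain here and J is conditioned on, so the path is blocked at J.
Path 6: G → J → X ← L → F
  J is a chain here and J is conditioned on, so the path is blocked at J.
All paths are blocked; G ⊥ F | {B, J, L, X} holds.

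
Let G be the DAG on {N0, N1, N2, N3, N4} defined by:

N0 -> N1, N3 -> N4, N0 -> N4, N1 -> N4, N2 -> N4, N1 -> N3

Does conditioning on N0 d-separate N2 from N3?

Yes

Enumerating the 3 paths from N2 to N3 and testing each for blocking by {N0}:
Path 1: N2 → N4 ← N1 → N3
  N4 is a collider here and neither N4 nor any of its descendants is conditioned on, so the collider stays closed — the path is blocked at N4.
Path 2: N2 → N4 ← N3
  N4 is a collider here and neither N4 nor any of its descendants is conditioned on, so the collider stays closed — the path is blocked at N4.
Path 3: N2 → N4 ← N0 → N1 → N3
  N4 is a collider here and neither N4 nor any of its descendants is conditioned on, so the collider stays closed — the path is blocked at N4.
All paths are blocked; N2 ⊥ N3 | {N0} holds.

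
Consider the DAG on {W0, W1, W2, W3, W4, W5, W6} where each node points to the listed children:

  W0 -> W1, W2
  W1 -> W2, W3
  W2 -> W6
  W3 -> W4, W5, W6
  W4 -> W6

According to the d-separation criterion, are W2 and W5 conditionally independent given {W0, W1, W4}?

4 paths connect W2 and W5; each must be blocked for d-separation to hold:
Path 1: W2 ← W1 → W3 → W5
  W1 is a fork here and W1 is conditioned on, so the path is blocked at W1.
Path 2: W2 ← W0 → W1 → W3 → W5
  W0 is a fork here and W0 is conditioned on, so the path is blocked at W0.
Path 3: W2 → W6 ← W3 → W5
  W6 is a collider here and neither W6 nor any of its descendants is conditioned on, so the collider stays closed — the path is blocked at W6.
Path 4: W2 → W6 ← W4 ← W3 → W5
  W6 is a collider here and neither W6 nor any of its descendants is conditioned on, so the collider stays closed — the path is blocked at W6.
Since every path is blocked, d-separation holds.

Yes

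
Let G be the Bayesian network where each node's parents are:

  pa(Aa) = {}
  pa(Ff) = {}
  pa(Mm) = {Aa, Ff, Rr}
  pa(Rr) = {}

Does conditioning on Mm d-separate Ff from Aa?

No — Ff and Aa are not d-separated given {Mm}.

There is one path between Ff and Aa:
Path 1: Ff → Mm ← Aa
  Mm is a collider and Mm is conditioned on, which opens it — no node blocks this path, so it is active.
Because an active path exists, Ff and Aa are not d-separated.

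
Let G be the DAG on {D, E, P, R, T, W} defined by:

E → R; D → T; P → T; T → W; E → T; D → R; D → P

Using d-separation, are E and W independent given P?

3 paths connect E and W; each must be blocked for d-separation to hold:
Path 1: E → R ← D → P → T → W
  R is a collider here and neither R nor any of its descendants is conditioned on, so the collider stays closed — the path is blocked at R.
Path 2: E → R ← D → T → W
  R is a collider here and neither R nor any of its descendants is conditioned on, so the collider stays closed — the path is blocked at R.
Path 3: E → T → W
  T is a chain and T is not conditioned on — no node blocks this path, so it is active.
Since the path E → T → W is active, E and W are not d-separated given {P}.

No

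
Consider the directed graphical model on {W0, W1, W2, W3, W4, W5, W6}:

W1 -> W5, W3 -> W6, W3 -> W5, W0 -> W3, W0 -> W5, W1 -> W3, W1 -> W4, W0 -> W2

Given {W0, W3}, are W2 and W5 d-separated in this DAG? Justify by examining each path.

Yes

We examine all 3 paths between W2 and W5:
Path 1: W2 ← W0 → W5
  W0 is a fork here and W0 is conditioned on, so the path is blocked at W0.
Path 2: W2 ← W0 → W3 ← W1 → W5
  W0 is a fork here and W0 is conditioned on, so the path is blocked at W0.
Path 3: W2 ← W0 → W3 → W5
  W0 is a fork here and W0 is conditioned on, so the path is blocked at W0.
All paths are blocked; W2 ⊥ W5 | {W0, W3} holds.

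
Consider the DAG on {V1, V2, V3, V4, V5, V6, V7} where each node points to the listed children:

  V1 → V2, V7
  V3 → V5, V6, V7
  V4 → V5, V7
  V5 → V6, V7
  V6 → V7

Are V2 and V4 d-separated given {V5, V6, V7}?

No

Enumerating the 6 paths from V2 to V4 and testing each for blocking by {V5, V6, V7}:
Path 1: V2 ← V1 → V7 ← V6 ← V5 ← V4
  V6 is a chain here and V6 is conditioned on, so the path is blocked at V6.
Path 2: V2 ← V1 → V7 ← V6 ← V3 → V5 ← V4
  V6 is a chain here and V6 is conditioned on, so the path is blocked at V6.
Path 3: V2 ← V1 → V7 ← V5 ← V4
  V5 is a chain here and V5 is conditioned on, so the path is blocked at V5.
Path 4: V2 ← V1 → V7 ← V4
  V1 is a fork and V1 is not conditioned on; V7 is a collider and V7 is conditioned on, which opens it — no node blocks this path, so it is active.
Path 5: V2 ← V1 → V7 ← V3 → V6 ← V5 ← V4
  V5 is a chain here and V5 is conditioned on, so the path is blocked at V5.
Path 6: V2 ← V1 → V7 ← V3 → V5 ← V4
  V1 is a fork and V1 is not conditioned on; V7 is a collider and V7 is conditioned on, which opens it; V3 is a fork and V3 is not conditioned on; V5 is a collider and V5 is conditioned on, which opens it — no node blocks this path, so it is active.
Because an active path exists, V2 and V4 are not d-separated.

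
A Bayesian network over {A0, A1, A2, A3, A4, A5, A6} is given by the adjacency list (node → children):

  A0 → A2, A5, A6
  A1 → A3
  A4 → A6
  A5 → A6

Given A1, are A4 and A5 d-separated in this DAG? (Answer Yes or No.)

Yes

We examine all 2 paths between A4 and A5:
Path 1: A4 → A6 ← A0 → A5
  A6 is a collider here and neither A6 nor any of its descendants is conditioned on, so the collider stays closed — the path is blocked at A6.
Path 2: A4 → A6 ← A5
  A6 is a collider here and neither A6 nor any of its descendants is conditioned on, so the collider stays closed — the path is blocked at A6.
All paths are blocked; A4 ⊥ A5 | {A1} holds.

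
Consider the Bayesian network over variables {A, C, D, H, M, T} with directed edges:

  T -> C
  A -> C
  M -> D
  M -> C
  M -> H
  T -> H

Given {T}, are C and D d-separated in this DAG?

No

Enumerating the 2 paths from C to D and testing each for blocking by {T}:
  1. C ← T → H ← M → D — T:fork[blocks]; H:collider[blocks]; M:fork[open] ⇒ blocked
  2. C ← M → D — M:fork[open] ⇒ active
At least one path is unblocked, so d-separation fails.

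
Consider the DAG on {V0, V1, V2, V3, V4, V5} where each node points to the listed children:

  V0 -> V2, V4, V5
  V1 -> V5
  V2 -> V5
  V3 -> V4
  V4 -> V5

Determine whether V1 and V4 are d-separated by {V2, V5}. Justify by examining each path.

No

Enumerating the 3 paths from V1 to V4 and testing each for blocking by {V2, V5}:
Path 1: V1 → V5 ← V0 → V4
  V5 is a collider and V5 is conditioned on, which opens it; V0 is a fork and V0 is not conditioned on — no node blocks this path, so it is active.
Path 2: V1 → V5 ← V2 ← V0 → V4
  V2 is a chain here and V2 is conditioned on, so the path is blocked at V2.
Path 3: V1 → V5 ← V4
  V5 is a collider and V5 is conditioned on, which opens it — no node blocks this path, so it is active.
Because an active path exists, V1 and V4 are not d-separated.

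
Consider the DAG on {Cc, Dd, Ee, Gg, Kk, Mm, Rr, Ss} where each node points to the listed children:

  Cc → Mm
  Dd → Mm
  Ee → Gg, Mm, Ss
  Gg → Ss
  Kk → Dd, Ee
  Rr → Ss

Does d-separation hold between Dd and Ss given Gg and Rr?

Enumerating the 4 paths from Dd to Ss and testing each for blocking by {Gg, Rr}:
Path 1: Dd → Mm ← Ee → Ss
  Mm is a collider here and neither Mm nor any of its descendants is conditioned on, so the collider stays closed — the path is blocked at Mm.
Path 2: Dd → Mm ← Ee → Gg → Ss
  Mm is a collider here and neither Mm nor any of its descendants is conditioned on, so the collider stays closed — the path is blocked at Mm.
Path 3: Dd ← Kk → Ee → Ss
  Kk is a fork and Kk is not conditioned on; Ee is a chain and Ee is not conditioned on — no node blocks this path, so it is active.
Path 4: Dd ← Kk → Ee → Gg → Ss
  Gg is a chain here and Gg is conditioned on, so the path is blocked at Gg.
At least one path is unblocked, so d-separation fails.

No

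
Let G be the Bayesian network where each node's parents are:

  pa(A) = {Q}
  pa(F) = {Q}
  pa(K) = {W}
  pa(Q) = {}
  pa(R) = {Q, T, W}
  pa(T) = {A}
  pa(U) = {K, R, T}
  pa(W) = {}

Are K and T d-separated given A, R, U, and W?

No — K and T are not d-separated given {A, R, U, W}.

There are 6 undirected paths between K and T; checking each against the conditioning set {A, R, U, W}:
Path 1: K → U ← T
  U is a collider and U is conditioned on, which opens it — no node blocks this path, so it is active.
Path 2: K → U ← R ← T
  R is a chain here and R is conditioned on, so the path is blocked at R.
Path 3: K → U ← R ← Q → A → T
  R is a chain here and R is conditioned on, so the path is blocked at R.
Path 4: K ← W → R → U ← T
  W is a fork here and W is conditioned on, so the path is blocked at W.
Path 5: K ← W → R ← T
  W is a fork here and W is conditioned on, so the path is blocked at W.
Path 6: K ← W → R ← Q → A → T
  W is a fork here and W is conditioned on, so the path is blocked at W.
At least one path is unblocked, so d-separation fails.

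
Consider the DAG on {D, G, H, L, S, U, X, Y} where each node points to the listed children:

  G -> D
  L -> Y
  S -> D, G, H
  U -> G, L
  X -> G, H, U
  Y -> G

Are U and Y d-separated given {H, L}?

Yes

5 paths connect U and Y; each must be blocked for d-separation to hold:
Path 1: U → L → Y
  L is a chain here and L is conditioned on, so the path is blocked at L.
Path 2: U → G ← Y
  G is a collider here and neither G nor any of its descendants is conditioned on, so the collider stays closed — the path is blocked at G.
Path 3: U ← X → G ← Y
  G is a collider here and neither G nor any of its descendants is conditioned on, so the collider stays closed — the path is blocked at G.
Path 4: U ← X → H ← S → G ← Y
  G is a collider here and neither G nor any of its descendants is conditioned on, so the collider stays closed — the path is blocked at G.
Path 5: U ← X → H ← S → D ← G ← Y
  D is a collider here and neither D nor any of its descendants is conditioned on, so the collider stays closed — the path is blocked at D.
All paths are blocked; U ⊥ Y | {H, L} holds.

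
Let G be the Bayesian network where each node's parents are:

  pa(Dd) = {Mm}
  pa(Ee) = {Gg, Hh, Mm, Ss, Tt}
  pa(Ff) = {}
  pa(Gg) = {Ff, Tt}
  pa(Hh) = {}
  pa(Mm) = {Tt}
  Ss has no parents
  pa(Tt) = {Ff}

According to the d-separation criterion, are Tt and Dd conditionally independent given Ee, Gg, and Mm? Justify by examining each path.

Yes

There are 4 undirected paths between Tt and Dd; checking each against the conditioning set {Ee, Gg, Mm}:
Path 1: Tt ← Ff → Gg → Ee ← Mm → Dd
  Gg is a chain here and Gg is conditioned on, so the path is blocked at Gg.
Path 2: Tt → Mm → Dd
  Mm is a chain here and Mm is conditioned on, so the path is blocked at Mm.
Path 3: Tt → Ee ← Mm → Dd
  Mm is a fork here and Mm is conditioned on, so the path is blocked at Mm.
Path 4: Tt → Gg → Ee ← Mm → Dd
  Gg is a chain here and Gg is conditioned on, so the path is blocked at Gg.
Since every path is blocked, d-separation holds.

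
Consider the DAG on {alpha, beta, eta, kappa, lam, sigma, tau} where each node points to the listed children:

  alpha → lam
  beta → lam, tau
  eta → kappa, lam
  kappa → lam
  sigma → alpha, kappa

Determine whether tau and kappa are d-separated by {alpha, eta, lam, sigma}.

Enumerating the 3 paths from tau to kappa and testing each for blocking by {alpha, eta, lam, sigma}:
Path 1: tau ← beta → lam ← alpha ← sigma → kappa
  alpha is a chain here and alpha is conditioned on, so the path is blocked at alpha.
Path 2: tau ← beta → lam ← eta → kappa
  eta is a fork here and eta is conditioned on, so the path is blocked at eta.
Path 3: tau ← beta → lam ← kappa
  beta is a fork and beta is not conditioned on; lam is a collider and lam is conditioned on, which opens it — no node blocks this path, so it is active.
Since the path tau ← beta → lam ← kappa is active, tau and kappa are not d-separated given {alpha, eta, lam, sigma}.

No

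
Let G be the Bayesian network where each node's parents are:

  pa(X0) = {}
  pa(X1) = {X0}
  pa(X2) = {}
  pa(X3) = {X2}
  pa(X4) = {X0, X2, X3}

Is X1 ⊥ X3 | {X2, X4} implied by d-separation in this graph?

No

We examine all 2 paths between X1 and X3:
Path 1: X1 ← X0 → X4 ← X2 → X3
  X2 is a fork here and X2 is conditioned on, so the path is blocked at X2.
Path 2: X1 ← X0 → X4 ← X3
  X0 is a fork and X0 is not conditioned on; X4 is a collider and X4 is conditioned on, which opens it — no node blocks this path, so it is active.
Since the path X1 ← X0 → X4 ← X3 is active, X1 and X3 are not d-separated given {X2, X4}.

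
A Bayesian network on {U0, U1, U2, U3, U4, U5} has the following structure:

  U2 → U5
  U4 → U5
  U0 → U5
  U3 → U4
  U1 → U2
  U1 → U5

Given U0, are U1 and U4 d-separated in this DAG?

2 paths connect U1 and U4; each must be blocked for d-separation to hold:
  1. U1 → U5 ← U4 — U5:collider[blocks] ⇒ blocked
  2. U1 → U2 → U5 ← U4 — U2:chain[open]; U5:collider[blocks] ⇒ blocked
Every path is blocked, so U1 and U4 are d-separated given {U0}.

Yes — U1 and U4 are d-separated given {U0}.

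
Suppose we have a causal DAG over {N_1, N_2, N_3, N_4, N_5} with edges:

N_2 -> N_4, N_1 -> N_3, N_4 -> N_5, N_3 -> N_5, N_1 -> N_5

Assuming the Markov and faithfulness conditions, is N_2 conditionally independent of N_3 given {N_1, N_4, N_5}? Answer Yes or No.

Yes — N_2 and N_3 are d-separated given {N_1, N_4, N_5}.

Enumerating the 2 paths from N_2 to N_3 and testing each for blocking by {N_1, N_4, N_5}:
  1. N_2 → N_4 → N_5 ← N_3 — N_4:chain[blocks]; N_5:collider[open] ⇒ blocked
  2. N_2 → N_4 → N_5 ← N_1 → N_3 — N_4:chain[blocks]; N_5:collider[open]; N_1:fork[blocks] ⇒ blocked
Since every path is blocked, d-separation holds.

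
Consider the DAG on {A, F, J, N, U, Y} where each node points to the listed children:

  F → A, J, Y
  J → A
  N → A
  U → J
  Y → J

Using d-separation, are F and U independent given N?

We examine all 3 paths between F and U:
Path 1: F → Y → J ← U
  J is a collider here and neither J nor any of its descendants is conditioned on, so the collider stays closed — the path is blocked at J.
Path 2: F → J ← U
  J is a collider here and neither J nor any of its descendants is conditioned on, so the collider stays closed — the path is blocked at J.
Path 3: F → A ← J ← U
  A is a collider here and neither A nor any of its descendants is conditioned on, so the collider stays closed — the path is blocked at A.
Every path is blocked, so F and U are d-separated given {N}.

Yes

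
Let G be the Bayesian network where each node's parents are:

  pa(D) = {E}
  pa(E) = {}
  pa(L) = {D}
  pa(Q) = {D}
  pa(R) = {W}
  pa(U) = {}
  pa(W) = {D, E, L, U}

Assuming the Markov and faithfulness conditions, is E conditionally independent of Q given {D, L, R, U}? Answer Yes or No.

We examine all 3 paths between E and Q:
Path 1: E → D → Q
  D is a chain here and D is conditioned on, so the path is blocked at D.
Path 2: E → W ← D → Q
  D is a fork here and D is conditioned on, so the path is blocked at D.
Path 3: E → W ← L ← D → Q
  L is a chain here and L is conditioned on, so the path is blocked at L.
Since every path is blocked, d-separation holds.

Yes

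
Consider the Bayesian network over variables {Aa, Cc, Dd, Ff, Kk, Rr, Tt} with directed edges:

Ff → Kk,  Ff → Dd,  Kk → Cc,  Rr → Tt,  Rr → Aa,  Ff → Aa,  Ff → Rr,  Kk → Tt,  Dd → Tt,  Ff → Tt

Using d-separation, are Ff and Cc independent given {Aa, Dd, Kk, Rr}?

Yes

We examine all 5 paths between Ff and Cc:
  1. Ff → Dd → Tt ← Kk → Cc — Dd:chain[blocks]; Tt:collider[blocks]; Kk:fork[blocks] ⇒ blocked
  2. Ff → Aa ← Rr → Tt ← Kk → Cc — Aa:collider[open]; Rr:fork[blocks]; Tt:collider[blocks]; Kk:fork[blocks] ⇒ blocked
  3. Ff → Rr → Tt ← Kk → Cc — Rr:chain[blocks]; Tt:collider[blocks]; Kk:fork[blocks] ⇒ blocked
  4. Ff → Tt ← Kk → Cc — Tt:collider[blocks]; Kk:fork[blocks] ⇒ blocked
  5. Ff → Kk → Cc — Kk:chain[blocks] ⇒ blocked
Every path is blocked, so Ff and Cc are d-separated given {Aa, Dd, Kk, Rr}.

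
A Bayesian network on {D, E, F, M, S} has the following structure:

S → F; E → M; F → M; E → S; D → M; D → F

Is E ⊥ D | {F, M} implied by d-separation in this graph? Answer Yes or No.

We examine all 4 paths between E and D:
Path 1: E → M ← F ← D
  F is a chain here and F is conditioned on, so the path is blocked at F.
Path 2: E → M ← D
  M is a collider and M is conditioned on, which opens it — no node blocks this path, so it is active.
Path 3: E → S → F ← D
  S is a chain and S is not conditioned on; F is a collider and F is conditioned on, which opens it — no node blocks this path, so it is active.
Path 4: E → S → F → M ← D
  F is a chain here and F is conditioned on, so the path is blocked at F.
Because an active path exists, E and D are not d-separated.

No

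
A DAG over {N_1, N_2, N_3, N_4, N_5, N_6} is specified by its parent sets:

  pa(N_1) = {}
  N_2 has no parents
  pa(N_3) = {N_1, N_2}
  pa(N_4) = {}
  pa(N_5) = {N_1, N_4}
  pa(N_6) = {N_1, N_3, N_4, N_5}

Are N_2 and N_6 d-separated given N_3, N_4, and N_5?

Enumerating the 4 paths from N_2 to N_6 and testing each for blocking by {N_3, N_4, N_5}:
Path 1: N_2 → N_3 → N_6
  N_3 is a chain here and N_3 is conditioned on, so the path is blocked at N_3.
Path 2: N_2 → N_3 ← N_1 → N_6
  N_3 is a collider and N_3 is conditioned on, which opens it; N_1 is a fork and N_1 is not conditioned on — no node blocks this path, so it is active.
Path 3: N_2 → N_3 ← N_1 → N_5 → N_6
  N_5 is a chain here and N_5 is conditioned on, so the path is blocked at N_5.
Path 4: N_2 → N_3 ← N_1 → N_5 ← N_4 → N_6
  N_4 is a fork here and N_4 is conditioned on, so the path is blocked at N_4.
At least one path is unblocked, so d-separation fails.

No — N_2 and N_6 are not d-separated given {N_3, N_4, N_5}.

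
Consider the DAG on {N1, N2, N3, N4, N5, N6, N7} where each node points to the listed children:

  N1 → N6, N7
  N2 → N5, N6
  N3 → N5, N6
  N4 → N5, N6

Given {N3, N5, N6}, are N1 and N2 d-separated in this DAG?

No — N1 and N2 are not d-separated given {N3, N5, N6}.

We examine all 3 paths between N1 and N2:
Path 1: N1 → N6 ← N2
  N6 is a collider and N6 is conditioned on, which opens it — no node blocks this path, so it is active.
Path 2: N1 → N6 ← N4 → N5 ← N2
  N6 is a collider and N6 is conditioned on, which opens it; N4 is a fork and N4 is not conditioned on; N5 is a collider and N5 is conditioned on, which opens it — no node blocks this path, so it is active.
Path 3: N1 → N6 ← N3 → N5 ← N2
  N3 is a fork here and N3 is conditioned on, so the path is blocked at N3.
Because an active path exists, N1 and N2 are not d-separated.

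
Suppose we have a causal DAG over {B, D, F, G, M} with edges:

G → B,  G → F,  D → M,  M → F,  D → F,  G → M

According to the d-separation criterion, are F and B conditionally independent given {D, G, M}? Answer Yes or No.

There are 3 undirected paths between F and B; checking each against the conditioning set {D, G, M}:
  1. F ← G → B — G:fork[blocks] ⇒ blocked
  2. F ← D → M ← G → B — D:fork[blocks]; M:collider[open]; G:fork[blocks] ⇒ blocked
  3. F ← M ← G → B — M:chain[blocks]; G:fork[blocks] ⇒ blocked
Every path is blocked, so F and B are d-separated given {D, G, M}.

Yes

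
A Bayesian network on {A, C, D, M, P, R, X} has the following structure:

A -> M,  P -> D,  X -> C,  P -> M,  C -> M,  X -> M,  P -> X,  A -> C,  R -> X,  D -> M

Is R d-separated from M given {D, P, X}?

Yes

5 paths connect R and M; each must be blocked for d-separation to hold:
Path 1: R → X → M
  X is a chain here and X is conditioned on, so the path is blocked at X.
Path 2: R → X ← P → M
  P is a fork here and P is conditioned on, so the path is blocked at P.
Path 3: R → X ← P → D → M
  P is a fork here and P is conditioned on, so the path is blocked at P.
Path 4: R → X → C → M
  X is a chain here and X is conditioned on, so the path is blocked at X.
Path 5: R → X → C ← A → M
  X is a chain here and X is conditioned on, so the path is blocked at X.
All paths are blocked; R ⊥ M | {D, P, X} holds.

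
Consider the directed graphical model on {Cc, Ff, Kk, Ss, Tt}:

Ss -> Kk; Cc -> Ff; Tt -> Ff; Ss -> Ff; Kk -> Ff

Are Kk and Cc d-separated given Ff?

2 paths connect Kk and Cc; each must be blocked for d-separation to hold:
  1. Kk → Ff ← Cc — Ff:collider[open] ⇒ active
  2. Kk ← Ss → Ff ← Cc — Ss:fork[open]; Ff:collider[open] ⇒ active
At least one path is unblocked, so d-separation fails.

No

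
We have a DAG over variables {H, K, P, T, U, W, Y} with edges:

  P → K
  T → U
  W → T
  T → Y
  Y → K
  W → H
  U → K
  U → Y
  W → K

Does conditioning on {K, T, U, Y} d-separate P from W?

No

We examine all 5 paths between P and W:
Path 1: P → K ← U ← T ← W
  U is a chain here and U is conditioned on, so the path is blocked at U.
Path 2: P → K ← U → Y ← T ← W
  U is a fork here and U is conditioned on, so the path is blocked at U.
Path 3: P → K ← Y ← T ← W
  Y is a chain here and Y is conditioned on, so the path is blocked at Y.
Path 4: P → K ← Y ← U ← T ← W
  Y is a chain here and Y is conditioned on, so the path is blocked at Y.
Path 5: P → K ← W
  K is a collider and K is conditioned on, which opens it — no node blocks this path, so it is active.
Because an active path exists, P and W are not d-separated.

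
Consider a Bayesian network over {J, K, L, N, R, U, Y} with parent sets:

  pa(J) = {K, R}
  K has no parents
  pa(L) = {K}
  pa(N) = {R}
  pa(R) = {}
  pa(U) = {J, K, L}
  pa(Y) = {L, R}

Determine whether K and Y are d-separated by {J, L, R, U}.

Yes

6 paths connect K and Y; each must be blocked for d-separation to hold:
Path 1: K → J ← R → Y
  R is a fork here and R is conditioned on, so the path is blocked at R.
Path 2: K → J → U ← L → Y
  J is a chain here and J is conditioned on, so the path is blocked at J.
Path 3: K → L → U ← J ← R → Y
  L is a chain here and L is conditioned on, so the path is blocked at L.
Path 4: K → L → Y
  L is a chain here and L is conditioned on, so the path is blocked at L.
Path 5: K → U ← J ← R → Y
  J is a chain here and J is conditioned on, so the path is blocked at J.
Path 6: K → U ← L → Y
  L is a fork here and L is conditioned on, so the path is blocked at L.
All paths are blocked; K ⊥ Y | {J, L, R, U} holds.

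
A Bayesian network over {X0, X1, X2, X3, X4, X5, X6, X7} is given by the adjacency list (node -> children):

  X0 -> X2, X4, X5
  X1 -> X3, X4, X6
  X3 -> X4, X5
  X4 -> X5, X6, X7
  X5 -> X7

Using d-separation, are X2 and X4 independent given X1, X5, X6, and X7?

No

6 paths connect X2 and X4; each must be blocked for d-separation to hold:
Path 1: X2 ← X0 → X4
  X0 is a fork and X0 is not conditioned on — no node blocks this path, so it is active.
Path 2: X2 ← X0 → X5 → X7 ← X4
  X5 is a chain here and X5 is conditioned on, so the path is blocked at X5.
Path 3: X2 ← X0 → X5 ← X3 ← X1 → X6 ← X4
  X1 is a fork here and X1 is conditioned on, so the path is blocked at X1.
Path 4: X2 ← X0 → X5 ← X3 ← X1 → X4
  X1 is a fork here and X1 is conditioned on, so the path is blocked at X1.
Path 5: X2 ← X0 → X5 ← X3 → X4
  X0 is a fork and X0 is not conditioned on; X5 is a collider and X5 is conditioned on, which opens it; X3 is a fork and X3 is not conditioned on — no node blocks this path, so it is active.
Path 6: X2 ← X0 → X5 ← X4
  X0 is a fork and X0 is not conditioned on; X5 is a collider and X5 is conditioned on, which opens it — no node blocks this path, so it is active.
Because an active path exists, X2 and X4 are not d-separated.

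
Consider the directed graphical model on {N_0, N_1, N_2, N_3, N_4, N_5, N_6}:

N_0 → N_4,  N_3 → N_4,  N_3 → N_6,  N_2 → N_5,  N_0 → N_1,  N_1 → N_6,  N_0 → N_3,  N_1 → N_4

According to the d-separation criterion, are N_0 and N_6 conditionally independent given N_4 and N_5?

Enumerating the 6 paths from N_0 to N_6 and testing each for blocking by {N_4, N_5}:
  1. N_0 → N_1 → N_4 ← N_3 → N_6 — N_1:chain[open]; N_4:collider[open]; N_3:fork[open] ⇒ active
  2. N_0 → N_1 → N_6 — N_1:chain[open] ⇒ active
  3. N_0 → N_4 ← N_1 → N_6 — N_4:collider[open]; N_1:fork[open] ⇒ active
  4. N_0 → N_4 ← N_3 → N_6 — N_4:collider[open]; N_3:fork[open] ⇒ active
  5. N_0 → N_3 → N_4 ← N_1 → N_6 — N_3:chain[open]; N_4:collider[open]; N_1:fork[open] ⇒ active
  6. N_0 → N_3 → N_6 — N_3:chain[open] ⇒ active
Since the path N_0 → N_1 → N_4 ← N_3 → N_6 is active, N_0 and N_6 are not d-separated given {N_4, N_5}.

No — N_0 and N_6 are not d-separated given {N_4, N_5}.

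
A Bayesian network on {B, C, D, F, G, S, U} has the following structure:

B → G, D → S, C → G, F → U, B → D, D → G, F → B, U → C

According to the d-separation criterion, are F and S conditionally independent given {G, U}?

No

We examine all 4 paths between F and S:
  1. F → U → C → G ← D → S — U:chain[blocks]; C:chain[open]; G:collider[open]; D:fork[open] ⇒ blocked
  2. F → U → C → G ← B → D → S — U:chain[blocks]; C:chain[open]; G:collider[open]; B:fork[open]; D:chain[open] ⇒ blocked
  3. F → B → D → S — B:chain[open]; D:chain[open] ⇒ active
  4. F → B → G ← D → S — B:chain[open]; G:collider[open]; D:fork[open] ⇒ active
Because an active path exists, F and S are not d-separated.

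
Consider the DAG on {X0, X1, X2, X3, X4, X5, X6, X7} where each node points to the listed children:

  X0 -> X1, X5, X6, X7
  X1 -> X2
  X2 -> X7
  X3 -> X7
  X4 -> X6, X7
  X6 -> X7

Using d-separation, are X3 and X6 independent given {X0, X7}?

Enumerating the 4 paths from X3 to X6 and testing each for blocking by {X0, X7}:
  1. X3 → X7 ← X2 ← X1 ← X0 → X6 — X7:collider[open]; X2:chain[open]; X1:chain[open]; X0:fork[blocks] ⇒ blocked
  2. X3 → X7 ← X6 — X7:collider[open] ⇒ active
  3. X3 → X7 ← X4 → X6 — X7:collider[open]; X4:fork[open] ⇒ active
  4. X3 → X7 ← X0 → X6 — X7:collider[open]; X0:fork[blocks] ⇒ blocked
Since the path X3 → X7 ← X6 is active, X3 and X6 are not d-separated given {X0, X7}.

No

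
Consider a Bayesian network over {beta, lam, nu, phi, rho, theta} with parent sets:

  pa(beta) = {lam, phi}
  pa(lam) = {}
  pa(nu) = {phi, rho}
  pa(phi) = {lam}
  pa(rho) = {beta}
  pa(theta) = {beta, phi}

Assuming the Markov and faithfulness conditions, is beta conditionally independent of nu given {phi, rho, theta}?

Yes

There are 4 undirected paths between beta and nu; checking each against the conditioning set {phi, rho, theta}:
Path 1: beta → rho → nu
  rho is a chain here and rho is conditioned on, so the path is blocked at rho.
Path 2: beta ← lam → phi → nu
  phi is a chain here and phi is conditioned on, so the path is blocked at phi.
Path 3: beta → theta ← phi → nu
  phi is a fork here and phi is conditioned on, so the path is blocked at phi.
Path 4: beta ← phi → nu
  phi is a fork here and phi is conditioned on, so the path is blocked at phi.
Since every path is blocked, d-separation holds.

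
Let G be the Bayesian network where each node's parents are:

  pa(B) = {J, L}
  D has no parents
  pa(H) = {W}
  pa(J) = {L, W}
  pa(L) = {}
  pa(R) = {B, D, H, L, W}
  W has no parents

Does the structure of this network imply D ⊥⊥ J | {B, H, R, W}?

No

Enumerating the 6 paths from D to J and testing each for blocking by {B, H, R, W}:
  1. D → R ← W → J — R:collider[open]; W:fork[blocks] ⇒ blocked
  2. D → R ← B ← J — R:collider[open]; B:chain[blocks] ⇒ blocked
  3. D → R ← B ← L → J — R:collider[open]; B:chain[blocks]; L:fork[open] ⇒ blocked
  4. D → R ← L → J — R:collider[open]; L:fork[open] ⇒ active
  5. D → R ← L → B ← J — R:collider[open]; L:fork[open]; B:collider[open] ⇒ active
  6. D → R ← H ← W → J — R:collider[open]; H:chain[blocks]; W:fork[blocks] ⇒ blocked
At least one path is unblocked, so d-separation fails.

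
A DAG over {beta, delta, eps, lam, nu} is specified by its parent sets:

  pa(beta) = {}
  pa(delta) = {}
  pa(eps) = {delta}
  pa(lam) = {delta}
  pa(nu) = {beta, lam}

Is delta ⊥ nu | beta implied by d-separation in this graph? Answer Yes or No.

No

There is one path between delta and nu:
Path 1: delta → lam → nu
  lam is a chain and lam is not conditioned on — no node blocks this path, so it is active.
Since the path delta → lam → nu is active, delta and nu are not d-separated given {beta}.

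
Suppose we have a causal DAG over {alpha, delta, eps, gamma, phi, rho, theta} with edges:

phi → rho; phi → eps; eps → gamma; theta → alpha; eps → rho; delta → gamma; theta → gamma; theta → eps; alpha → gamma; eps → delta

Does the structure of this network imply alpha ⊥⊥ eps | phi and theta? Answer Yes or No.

Yes

Enumerating the 6 paths from alpha to eps and testing each for blocking by {phi, theta}:
Path 1: alpha → gamma ← theta → eps
  gamma is a collider here and neither gamma nor any of its descendants is conditioned on, so the collider stays closed — the path is blocked at gamma.
Path 2: alpha → gamma ← eps
  gamma is a collider here and neither gamma nor any of its descendants is conditioned on, so the collider stays closed — the path is blocked at gamma.
Path 3: alpha → gamma ← delta ← eps
  gamma is a collider here and neither gamma nor any of its descendants is conditioned on, so the collider stays closed — the path is blocked at gamma.
Path 4: alpha ← theta → gamma ← eps
  theta is a fork here and theta is conditioned on, so the path is blocked at theta.
Path 5: alpha ← theta → gamma ← delta ← eps
  theta is a fork here and theta is conditioned on, so the path is blocked at theta.
Path 6: alpha ← theta → eps
  theta is a fork here and theta is conditioned on, so the path is blocked at theta.
Since every path is blocked, d-separation holds.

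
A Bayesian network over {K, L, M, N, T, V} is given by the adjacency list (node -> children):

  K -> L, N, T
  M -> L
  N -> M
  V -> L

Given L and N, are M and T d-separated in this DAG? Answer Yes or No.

There are 2 undirected paths between M and T; checking each against the conditioning set {L, N}:
  1. M → L ← K → T — L:collider[open]; K:fork[open] ⇒ active
  2. M ← N ← K → T — N:chain[blocks]; K:fork[open] ⇒ blocked
Since the path M → L ← K → T is active, M and T are not d-separated given {L, N}.

No — M and T are not d-separated given {L, N}.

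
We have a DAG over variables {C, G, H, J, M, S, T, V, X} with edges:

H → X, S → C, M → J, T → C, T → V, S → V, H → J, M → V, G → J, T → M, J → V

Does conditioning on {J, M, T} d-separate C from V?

There are 4 undirected paths between C and V; checking each against the conditioning set {J, M, T}:
Path 1: C ← T → M → V
  T is a fork here and T is conditioned on, so the path is blocked at T.
Path 2: C ← T → M → J → V
  T is a fork here and T is conditioned on, so the path is blocked at T.
Path 3: C ← T → V
  T is a fork here and T is conditioned on, so the path is blocked at T.
Path 4: C ← S → V
  S is a fork and S is not conditioned on — no node blocks this path, so it is active.
At least one path is unblocked, so d-separation fails.

No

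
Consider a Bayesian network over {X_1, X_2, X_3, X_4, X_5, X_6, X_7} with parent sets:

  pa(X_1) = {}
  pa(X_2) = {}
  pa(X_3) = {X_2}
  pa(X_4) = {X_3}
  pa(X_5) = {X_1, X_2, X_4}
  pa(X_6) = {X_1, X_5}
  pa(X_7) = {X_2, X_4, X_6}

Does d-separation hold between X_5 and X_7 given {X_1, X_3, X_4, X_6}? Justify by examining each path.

No

6 paths connect X_5 and X_7; each must be blocked for d-separation to hold:
  1. X_5 ← X_2 → X_3 → X_4 → X_7 — X_2:fork[open]; X_3:chain[blocks]; X_4:chain[blocks] ⇒ blocked
  2. X_5 ← X_2 → X_7 — X_2:fork[open] ⇒ active
  3. X_5 ← X_4 ← X_3 ← X_2 → X_7 — X_4:chain[blocks]; X_3:chain[blocks]; X_2:fork[open] ⇒ blocked
  4. X_5 ← X_4 → X_7 — X_4:fork[blocks] ⇒ blocked
  5. X_5 ← X_1 → X_6 → X_7 — X_1:fork[blocks]; X_6:chain[blocks] ⇒ blocked
  6. X_5 → X_6 → X_7 — X_6:chain[blocks] ⇒ blocked
At least one path is unblocked, so d-separation fails.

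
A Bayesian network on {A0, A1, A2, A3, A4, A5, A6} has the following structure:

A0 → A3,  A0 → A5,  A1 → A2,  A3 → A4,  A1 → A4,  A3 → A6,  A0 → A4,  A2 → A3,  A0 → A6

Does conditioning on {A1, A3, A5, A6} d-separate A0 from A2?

Enumerating the 6 paths from A0 to A2 and testing each for blocking by {A1, A3, A5, A6}:
  1. A0 → A6 ← A3 → A4 ← A1 → A2 — A6:collider[open]; A3:fork[blocks]; A4:collider[blocks]; A1:fork[blocks] ⇒ blocked
  2. A0 → A6 ← A3 ← A2 — A6:collider[open]; A3:chain[blocks] ⇒ blocked
  3. A0 → A4 ← A1 → A2 — A4:collider[blocks]; A1:fork[blocks] ⇒ blocked
  4. A0 → A4 ← A3 ← A2 — A4:collider[blocks]; A3:chain[blocks] ⇒ blocked
  5. A0 → A3 → A4 ← A1 → A2 — A3:chain[blocks]; A4:collider[blocks]; A1:fork[blocks] ⇒ blocked
  6. A0 → A3 ← A2 — A3:collider[open] ⇒ active
Because an active path exists, A0 and A2 are not d-separated.

No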